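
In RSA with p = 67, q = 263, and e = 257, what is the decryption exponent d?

φ(n) = (p−1)(q−1) = 66·262 = 17292.
Need d with 257·d ≡ 1 (mod 17292). Apply the extended Euclidean algorithm:
17292 = 67×257 + 73
257 = 3×73 + 38
73 = 1×38 + 35
38 = 1×35 + 3
35 = 11×3 + 2
3 = 1×2 + 1
2 = 2×1 + 0
Back-substitute:
1 = 3 − 2
1 = −35 + 12·3
1 = 12·38 − 13·35
1 = −13·73 + 25·38
1 = 25·257 − 88·73
1 = −88·17292 + 5921·257
So 257·5921 ≡ 1 (mod 17292), hence d = 5921.

5921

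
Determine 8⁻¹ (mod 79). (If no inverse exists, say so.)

10

Run Euclid on (79, 8):
79 = 9×8 + 7
8 = 1×7 + 1
7 = 7×1 + 0
gcd = 1, so the inverse exists. Back-substitute:
1 = 8 − 7
1 = −79 + 10·8
So 8·10 ≡ 1 (mod 79).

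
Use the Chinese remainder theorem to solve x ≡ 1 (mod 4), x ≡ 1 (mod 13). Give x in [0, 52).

1

Write x = 1 + 4·k. Then 4·k ≡ 1 − 1 ≡ 0 (mod 13).
Need 4⁻¹ mod 13. Extended Euclid on (13, 4):
13 = 3*4 + 1
4 = 4*1 + 0
Back-substitute:
1 = 13 − 3·4
4⁻¹ ≡ 10 (mod 13), so k ≡ 10·0 ≡ 0 (mod 13).
x = 1 + 4·0 = 1.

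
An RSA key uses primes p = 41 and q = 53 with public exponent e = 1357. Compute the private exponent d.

1893

φ(n) = (p−1)(q−1) = 40·52 = 2080.
Need d with 1357·d ≡ 1 (mod 2080). Apply the extended Euclidean algorithm:
2080 = 1×1357 + 723
1357 = 1×723 + 634
723 = 1×634 + 89
634 = 7×89 + 11
89 = 8×11 + 1
11 = 11×1 + 0
Back-substitute:
1 = 89 − 8·11
1 = −8·634 + 57·89
1 = 57·723 − 65·634
1 = −65·1357 + 122·723
1 = 122·2080 − 187·1357
So 1357·(-187) ≡ 1 (mod 2080), hence d ≡ -187 ≡ 1893 (mod 2080).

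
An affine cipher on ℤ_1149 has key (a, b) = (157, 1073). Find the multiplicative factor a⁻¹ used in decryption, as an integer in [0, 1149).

Extended Euclidean algorithm:
1149 = 7·157 + 50
157 = 3·50 + 7
50 = 7·7 + 1
7 = 7·1 + 0
gcd = 1, so the inverse exists. Back-substitute:
1 = 50 − 7·7
1 = −7·157 + 22·50
1 = 22·1149 − 161·157
So 157·(-161) ≡ 1 (mod 1149), and -161 ≡ 988 (mod 1149).

988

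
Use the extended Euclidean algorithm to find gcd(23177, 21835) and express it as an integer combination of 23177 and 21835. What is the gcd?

Repeated division:
23177 = 1×21835 + 1342
21835 = 16×1342 + 363
1342 = 3×363 + 253
363 = 1×253 + 110
253 = 2×110 + 33
110 = 3×33 + 11
33 = 3×11 + 0
gcd(23177, 21835) = 11.
Express as a combination:
11 = 110 − 3·33
11 = −3·253 + 7·110
11 = 7·363 − 10·253
11 = −10·1342 + 37·363
11 = 37·21835 − 602·1342
11 = −602·23177 + 639·21835
So 11 = (-602)·23177 + (639)·21835.

11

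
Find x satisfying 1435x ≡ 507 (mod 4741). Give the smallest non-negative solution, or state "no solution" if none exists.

3661

First find gcd(1435, 4741):
4741 = 3×1435 + 436
1435 = 3×436 + 127
436 = 3×127 + 55
127 = 2×55 + 17
55 = 3×17 + 4
17 = 4×4 + 1
4 = 4×1 + 0
gcd = 1, so a unique solution mod 4741 exists.
Back-substitute for the Bézout coefficients:
1 = 17 − 4·4
1 = −4·55 + 13·17
1 = 13·127 − 30·55
1 = −30·436 + 103·127
1 = 103·1435 − 339·436
1 = −339·4741 + 1120·1435
So 1435·(1120) ≡ 1 (mod 4741), giving 1435⁻¹ ≡ 1120.
x ≡ 1435⁻¹·507 ≡ 1120·507 ≡ 3661 (mod 4741).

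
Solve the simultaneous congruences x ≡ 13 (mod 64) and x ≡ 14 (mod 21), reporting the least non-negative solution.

Write x = 13 + 64·k. Then 64·k ≡ 14 − 13 ≡ 1 (mod 21).
Need 64⁻¹ mod 21. Extended Euclid on (21, 1):
21 = 21×1 + 0
64⁻¹ ≡ 1 (mod 21), so k ≡ 1·1 ≡ 1 (mod 21).
x = 13 + 64·1 = 77.

77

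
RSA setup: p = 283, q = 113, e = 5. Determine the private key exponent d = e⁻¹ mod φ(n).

6317

φ(n) = (p−1)(q−1) = 282·112 = 31584.
Need d with 5·d ≡ 1 (mod 31584). Apply the extended Euclidean algorithm:
31584 = 6316·5 + 4
5 = 1·4 + 1
4 = 4·1 + 0
Back-substitute:
1 = 5 − 4
1 = −31584 + 6317·5
So 5·6317 ≡ 1 (mod 31584), hence d = 6317.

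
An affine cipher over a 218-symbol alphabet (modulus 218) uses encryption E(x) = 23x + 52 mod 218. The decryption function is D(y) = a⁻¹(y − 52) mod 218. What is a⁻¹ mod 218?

19

Run Euclid on (218, 23):
218 = 9·23 + 11
23 = 2·11 + 1
11 = 11·1 + 0
gcd = 1, so the inverse exists. Back-substitute:
1 = 23 − 2·11
1 = −2·218 + 19·23
So 23·19 ≡ 1 (mod 218).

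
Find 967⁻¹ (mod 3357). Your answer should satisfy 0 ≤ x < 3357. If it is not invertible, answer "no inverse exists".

1465

Run Euclid on (3357, 967):
3357 = 3·967 + 456
967 = 2·456 + 55
456 = 8·55 + 16
55 = 3·16 + 7
16 = 2·7 + 2
7 = 3·2 + 1
2 = 2·1 + 0
Since gcd(967, 3357) = 1, back-substitute to write 1 as a combination:
1 = 7 − 3·2
1 = −3·16 + 7·7
1 = 7·55 − 24·16
1 = −24·456 + 199·55
1 = 199·967 − 422·456
1 = −422·3357 + 1465·967
So 967·1465 ≡ 1 (mod 3357).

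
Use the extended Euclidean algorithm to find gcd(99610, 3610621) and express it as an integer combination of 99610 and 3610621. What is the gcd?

Euclidean algorithm:
3610621 = 36×99610 + 24661
99610 = 4×24661 + 966
24661 = 25×966 + 511
966 = 1×511 + 455
511 = 1×455 + 56
455 = 8×56 + 7
56 = 8×7 + 0
gcd(99610, 3610621) = 7.
Working backward:
7 = 455 − 8·56
7 = −8·511 + 9·455
7 = 9·966 − 17·511
7 = −17·24661 + 434·966
7 = 434·99610 − 1753·24661
7 = −1753·3610621 + 63542·99610
So 7 = (-1753)·3610621 + (63542)·99610.

7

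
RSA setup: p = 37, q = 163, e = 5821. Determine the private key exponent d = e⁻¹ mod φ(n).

φ(n) = (p−1)(q−1) = 36·162 = 5832.
Need d with 5821·d ≡ 1 (mod 5832). Apply the extended Euclidean algorithm:
5832 = 1·5821 + 11
5821 = 529·11 + 2
11 = 5·2 + 1
2 = 2·1 + 0
Back-substitute:
1 = 11 − 5·2
1 = −5·5821 + 2646·11
1 = 2646·5832 − 2651·5821
So 5821·(-2651) ≡ 1 (mod 5832), hence d ≡ -2651 ≡ 3181 (mod 5832).

3181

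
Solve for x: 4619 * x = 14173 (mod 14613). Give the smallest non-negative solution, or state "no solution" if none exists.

2012

First find gcd(4619, 14613):
14613 = 3·4619 + 756
4619 = 6·756 + 83
756 = 9·83 + 9
83 = 9·9 + 2
9 = 4·2 + 1
2 = 2·1 + 0
gcd = 1, so a unique solution mod 14613 exists.
Back-substitute for the Bézout coefficients:
1 = 9 − 4·2
1 = −4·83 + 37·9
1 = 37·756 − 337·83
1 = −337·4619 + 2059·756
1 = 2059·14613 − 6514·4619
So 4619·(-6514) ≡ 1 (mod 14613), giving 4619⁻¹ ≡ 8099.
x ≡ 4619⁻¹·14173 ≡ 8099·14173 ≡ 2012 (mod 14613).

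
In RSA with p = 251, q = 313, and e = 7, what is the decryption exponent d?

11143

φ(n) = (p−1)(q−1) = 250·312 = 78000.
Need d with 7·d ≡ 1 (mod 78000). Apply the extended Euclidean algorithm:
78000 = 11142·7 + 6
7 = 1·6 + 1
6 = 6·1 + 0
Back-substitute:
1 = 7 − 6
1 = −78000 + 11143·7
So 7·11143 ≡ 1 (mod 78000), hence d = 11143.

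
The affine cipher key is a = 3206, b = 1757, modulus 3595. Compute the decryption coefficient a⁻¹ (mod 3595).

gcd(3595, 3206) by repeated division:
3595 = 1×3206 + 389
3206 = 8×389 + 94
389 = 4×94 + 13
94 = 7×13 + 3
13 = 4×3 + 1
3 = 3×1 + 0
The gcd is 1. Working backward:
1 = 13 − 4·3
1 = −4·94 + 29·13
1 = 29·389 − 120·94
1 = −120·3206 + 989·389
1 = 989·3595 − 1109·3206
Hence 3206⁻¹ ≡ -1109 ≡ 2486 (mod 3595).

2486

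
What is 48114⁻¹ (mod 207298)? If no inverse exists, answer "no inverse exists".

no inverse exists

Compute gcd(48114, 207298):
207298 = 4×48114 + 14842
48114 = 3×14842 + 3588
14842 = 4×3588 + 490
3588 = 7×490 + 158
490 = 3×158 + 16
158 = 9×16 + 14
16 = 1×14 + 2
14 = 7×2 + 0
The gcd is 2, not 1, hence no inverse exists.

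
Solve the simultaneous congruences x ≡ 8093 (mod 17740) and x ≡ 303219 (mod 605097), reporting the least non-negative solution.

340367733

Write x = 8093 + 17740·k. Then 17740·k ≡ 303219 − 8093 ≡ 295126 (mod 605097).
Need 17740⁻¹ mod 605097. Extended Euclid on (605097, 17740):
605097 = 34*17740 + 1937
17740 = 9*1937 + 307
1937 = 6*307 + 95
307 = 3*95 + 22
95 = 4*22 + 7
22 = 3*7 + 1
7 = 7*1 + 0
Back-substitute:
1 = 22 − 3·7
1 = −3·95 + 13·22
1 = 13·307 − 42·95
1 = −42·1937 + 265·307
1 = 265·17740 − 2427·1937
1 = −2427·605097 + 82783·17740
17740⁻¹ ≡ 82783 (mod 605097), so k ≡ 82783·295126 ≡ 19186 (mod 605097).
x = 8093 + 17740·19186 = 340367733.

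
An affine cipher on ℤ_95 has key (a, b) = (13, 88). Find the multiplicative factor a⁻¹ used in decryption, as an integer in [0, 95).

22

gcd(95, 13) by repeated division:
95 = 7·13 + 4
13 = 3·4 + 1
4 = 4·1 + 0
gcd = 1, so the inverse exists. Back-substitute:
1 = 13 − 3·4
1 = −3·95 + 22·13
So 13·22 ≡ 1 (mod 95).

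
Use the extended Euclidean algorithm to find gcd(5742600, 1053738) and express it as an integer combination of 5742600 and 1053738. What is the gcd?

6

Euclidean algorithm:
5742600 = 5*1053738 + 473910
1053738 = 2*473910 + 105918
473910 = 4*105918 + 50238
105918 = 2*50238 + 5442
50238 = 9*5442 + 1260
5442 = 4*1260 + 402
1260 = 3*402 + 54
402 = 7*54 + 24
54 = 2*24 + 6
24 = 4*6 + 0
gcd(5742600, 1053738) = 6.
Working backward:
6 = 54 − 2·24
6 = −2·402 + 15·54
6 = 15·1260 − 47·402
6 = −47·5442 + 203·1260
6 = 203·50238 − 1874·5442
6 = −1874·105918 + 3951·50238
6 = 3951·473910 − 17678·105918
6 = −17678·1053738 + 39307·473910
6 = 39307·5742600 − 214213·1053738
So 6 = (39307)·5742600 + (-214213)·1053738.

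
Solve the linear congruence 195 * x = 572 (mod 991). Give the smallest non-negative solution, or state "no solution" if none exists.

69

First find gcd(195, 991):
991 = 5*195 + 16
195 = 12*16 + 3
16 = 5*3 + 1
3 = 3*1 + 0
gcd = 1, so a unique solution mod 991 exists.
Back-substitute for the Bézout coefficients:
1 = 16 − 5·3
1 = −5·195 + 61·16
1 = 61·991 − 310·195
So 195·(-310) ≡ 1 (mod 991), giving 195⁻¹ ≡ 681.
x ≡ 195⁻¹·572 ≡ 681·572 ≡ 69 (mod 991).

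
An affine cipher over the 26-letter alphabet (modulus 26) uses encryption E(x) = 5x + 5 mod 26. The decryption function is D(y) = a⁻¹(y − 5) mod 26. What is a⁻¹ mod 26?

21

Run Euclid on (26, 5):
26 = 5·5 + 1
5 = 5·1 + 0
Since gcd(5, 26) = 1, back-substitute to write 1 as a combination:
1 = 26 − 5·5
Hence 5⁻¹ ≡ -5 ≡ 21 (mod 26).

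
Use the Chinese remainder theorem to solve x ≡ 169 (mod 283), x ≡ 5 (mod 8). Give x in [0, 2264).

Write x = 169 + 283·k. Then 283·k ≡ 5 − 169 ≡ 4 (mod 8).
Need 283⁻¹ mod 8. Extended Euclid on (8, 3):
8 = 2*3 + 2
3 = 1*2 + 1
2 = 2*1 + 0
Back-substitute:
1 = 3 − 2
1 = −8 + 3·3
283⁻¹ ≡ 3 (mod 8), so k ≡ 3·4 ≡ 4 (mod 8).
x = 169 + 283·4 = 1301.

1301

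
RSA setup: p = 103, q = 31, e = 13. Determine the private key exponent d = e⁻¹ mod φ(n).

φ(n) = (p−1)(q−1) = 102·30 = 3060.
Need d with 13·d ≡ 1 (mod 3060). Apply the extended Euclidean algorithm:
3060 = 235·13 + 5
13 = 2·5 + 3
5 = 1·3 + 2
3 = 1·2 + 1
2 = 2·1 + 0
Back-substitute:
1 = 3 − 2
1 = −5 + 2·3
1 = 2·13 − 5·5
1 = −5·3060 + 1177·13
So 13·1177 ≡ 1 (mod 3060), hence d = 1177.

1177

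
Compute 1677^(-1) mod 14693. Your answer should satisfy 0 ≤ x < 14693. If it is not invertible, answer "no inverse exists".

Run Euclid on (14693, 1677):
14693 = 8×1677 + 1277
1677 = 1×1277 + 400
1277 = 3×400 + 77
400 = 5×77 + 15
77 = 5×15 + 2
15 = 7×2 + 1
2 = 2×1 + 0
Since gcd(1677, 14693) = 1, back-substitute to write 1 as a combination:
1 = 15 − 7·2
1 = −7·77 + 36·15
1 = 36·400 − 187·77
1 = −187·1277 + 597·400
1 = 597·1677 − 784·1277
1 = −784·14693 + 6869·1677
So 1677·6869 ≡ 1 (mod 14693).

6869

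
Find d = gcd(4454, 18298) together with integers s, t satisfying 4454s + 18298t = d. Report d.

Apply Euclid's algorithm to 18298 and 4454:
18298 = 4*4454 + 482
4454 = 9*482 + 116
482 = 4*116 + 18
116 = 6*18 + 8
18 = 2*8 + 2
8 = 4*2 + 0
gcd(4454, 18298) = 2.
Back-substituting:
2 = 18 − 2·8
2 = −2·116 + 13·18
2 = 13·482 − 54·116
2 = −54·4454 + 499·482
2 = 499·18298 − 2050·4454
So 2 = (499)·18298 + (-2050)·4454.

2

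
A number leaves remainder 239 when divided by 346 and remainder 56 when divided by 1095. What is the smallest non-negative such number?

Write x = 239 + 346·k. Then 346·k ≡ 56 − 239 ≡ 912 (mod 1095).
Need 346⁻¹ mod 1095. Extended Euclid on (1095, 346):
1095 = 3·346 + 57
346 = 6·57 + 4
57 = 14·4 + 1
4 = 4·1 + 0
Back-substitute:
1 = 57 − 14·4
1 = −14·346 + 85·57
1 = 85·1095 − 269·346
346⁻¹ ≡ 826 (mod 1095), so k ≡ 826·912 ≡ 1047 (mod 1095).
x = 239 + 346·1047 = 362501.

362501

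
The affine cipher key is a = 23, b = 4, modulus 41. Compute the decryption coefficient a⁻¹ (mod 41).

25

Extended Euclidean algorithm:
41 = 1*23 + 18
23 = 1*18 + 5
18 = 3*5 + 3
5 = 1*3 + 2
3 = 1*2 + 1
2 = 2*1 + 0
Since gcd(23, 41) = 1, back-substitute to write 1 as a combination:
1 = 3 − 2
1 = −5 + 2·3
1 = 2·18 − 7·5
1 = −7·23 + 9·18
1 = 9·41 − 16·23
So 23·(-16) ≡ 1 (mod 41), and -16 ≡ 25 (mod 41).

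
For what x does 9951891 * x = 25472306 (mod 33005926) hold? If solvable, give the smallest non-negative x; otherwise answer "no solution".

First find gcd(9951891, 33005926):
33005926 = 3·9951891 + 3150253
9951891 = 3·3150253 + 501132
3150253 = 6·501132 + 143461
501132 = 3·143461 + 70749
143461 = 2·70749 + 1963
70749 = 36·1963 + 81
1963 = 24·81 + 19
81 = 4·19 + 5
19 = 3·5 + 4
5 = 1·4 + 1
4 = 4·1 + 0
gcd = 1, so a unique solution mod 33005926 exists.
Back-substitute for the Bézout coefficients:
1 = 5 − 4
1 = −19 + 4·5
1 = 4·81 − 17·19
1 = −17·1963 + 412·81
1 = 412·70749 − 14849·1963
1 = −14849·143461 + 30110·70749
1 = 30110·501132 − 105179·143461
1 = −105179·3150253 + 661184·501132
1 = 661184·9951891 − 2088731·3150253
1 = −2088731·33005926 + 6927377·9951891
So 9951891·(6927377) ≡ 1 (mod 33005926), giving 9951891⁻¹ ≡ 6927377.
x ≡ 9951891⁻¹·25472306 ≡ 6927377·25472306 ≡ 18146088 (mod 33005926).

18146088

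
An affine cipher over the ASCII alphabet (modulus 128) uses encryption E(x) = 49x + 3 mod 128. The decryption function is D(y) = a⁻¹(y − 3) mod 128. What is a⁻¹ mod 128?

Run Euclid on (128, 49):
128 = 2·49 + 30
49 = 1·30 + 19
30 = 1·19 + 11
19 = 1·11 + 8
11 = 1·8 + 3
8 = 2·3 + 2
3 = 1·2 + 1
2 = 2·1 + 0
Since gcd(49, 128) = 1, back-substitute to write 1 as a combination:
1 = 3 − 2
1 = −8 + 3·3
1 = 3·11 − 4·8
1 = −4·19 + 7·11
1 = 7·30 − 11·19
1 = −11·49 + 18·30
1 = 18·128 − 47·49
Thus 49·(-47) ≡ 1 (mod 128); reducing, -47 mod 128 = 81.

81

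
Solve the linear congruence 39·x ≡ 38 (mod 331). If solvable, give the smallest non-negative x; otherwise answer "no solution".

First find gcd(39, 331):
331 = 8×39 + 19
39 = 2×19 + 1
19 = 19×1 + 0
gcd = 1, so a unique solution mod 331 exists.
Back-substitute for the Bézout coefficients:
1 = 39 − 2·19
1 = −2·331 + 17·39
So 39·(17) ≡ 1 (mod 331), giving 39⁻¹ ≡ 17.
x ≡ 39⁻¹·38 ≡ 17·38 ≡ 315 (mod 331).

315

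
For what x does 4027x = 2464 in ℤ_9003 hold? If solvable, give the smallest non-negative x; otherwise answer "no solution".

First find gcd(4027, 9003):
9003 = 2×4027 + 949
4027 = 4×949 + 231
949 = 4×231 + 25
231 = 9×25 + 6
25 = 4×6 + 1
6 = 6×1 + 0
gcd = 1, so a unique solution mod 9003 exists.
Back-substitute for the Bézout coefficients:
1 = 25 − 4·6
1 = −4·231 + 37·25
1 = 37·949 − 152·231
1 = −152·4027 + 645·949
1 = 645·9003 − 1442·4027
So 4027·(-1442) ≡ 1 (mod 9003), giving 4027⁻¹ ≡ 7561.
x ≡ 4027⁻¹·2464 ≡ 7561·2464 ≡ 3097 (mod 9003).

3097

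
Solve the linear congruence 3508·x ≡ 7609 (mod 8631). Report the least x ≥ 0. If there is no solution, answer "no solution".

First find gcd(3508, 8631):
8631 = 2·3508 + 1615
3508 = 2·1615 + 278
1615 = 5·278 + 225
278 = 1·225 + 53
225 = 4·53 + 13
53 = 4·13 + 1
13 = 13·1 + 0
gcd = 1, so a unique solution mod 8631 exists.
Back-substitute for the Bézout coefficients:
1 = 53 − 4·13
1 = −4·225 + 17·53
1 = 17·278 − 21·225
1 = −21·1615 + 122·278
1 = 122·3508 − 265·1615
1 = −265·8631 + 652·3508
So 3508·(652) ≡ 1 (mod 8631), giving 3508⁻¹ ≡ 652.
x ≡ 3508⁻¹·7609 ≡ 652·7609 ≡ 6874 (mod 8631).

6874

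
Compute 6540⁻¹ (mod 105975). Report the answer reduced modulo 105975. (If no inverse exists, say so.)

no inverse exists

Compute gcd(6540, 105975):
105975 = 16×6540 + 1335
6540 = 4×1335 + 1200
1335 = 1×1200 + 135
1200 = 8×135 + 120
135 = 1×120 + 15
120 = 8×15 + 0
The gcd is 15, not 1, hence no inverse exists.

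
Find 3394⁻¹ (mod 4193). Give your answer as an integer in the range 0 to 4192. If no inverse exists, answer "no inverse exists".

Run Euclid on (4193, 3394):
4193 = 1·3394 + 799
3394 = 4·799 + 198
799 = 4·198 + 7
198 = 28·7 + 2
7 = 3·2 + 1
2 = 2·1 + 0
Since gcd(3394, 4193) = 1, back-substitute to write 1 as a combination:
1 = 7 − 3·2
1 = −3·198 + 85·7
1 = 85·799 − 343·198
1 = −343·3394 + 1457·799
1 = 1457·4193 − 1800·3394
Hence 3394⁻¹ ≡ -1800 ≡ 2393 (mod 4193).

2393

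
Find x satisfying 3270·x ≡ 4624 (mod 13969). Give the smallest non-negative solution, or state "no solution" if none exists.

702

First find gcd(3270, 13969):
13969 = 4×3270 + 889
3270 = 3×889 + 603
889 = 1×603 + 286
603 = 2×286 + 31
286 = 9×31 + 7
31 = 4×7 + 3
7 = 2×3 + 1
3 = 3×1 + 0
gcd = 1, so a unique solution mod 13969 exists.
Back-substitute for the Bézout coefficients:
1 = 7 − 2·3
1 = −2·31 + 9·7
1 = 9·286 − 83·31
1 = −83·603 + 175·286
1 = 175·889 − 258·603
1 = −258·3270 + 949·889
1 = 949·13969 − 4054·3270
So 3270·(-4054) ≡ 1 (mod 13969), giving 3270⁻¹ ≡ 9915.
x ≡ 3270⁻¹·4624 ≡ 9915·4624 ≡ 702 (mod 13969).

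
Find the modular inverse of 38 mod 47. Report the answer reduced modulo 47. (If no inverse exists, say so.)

Apply the Euclidean algorithm to 47 and 38:
47 = 1×38 + 9
38 = 4×9 + 2
9 = 4×2 + 1
2 = 2×1 + 0
The gcd is 1. Working backward:
1 = 9 − 4·2
1 = −4·38 + 17·9
1 = 17·47 − 21·38
Thus 38·(-21) ≡ 1 (mod 47); reducing, -21 mod 47 = 26.

26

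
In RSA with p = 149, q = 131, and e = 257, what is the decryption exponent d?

17593

φ(n) = (p−1)(q−1) = 148·130 = 19240.
Need d with 257·d ≡ 1 (mod 19240). Apply the extended Euclidean algorithm:
19240 = 74·257 + 222
257 = 1·222 + 35
222 = 6·35 + 12
35 = 2·12 + 11
12 = 1·11 + 1
11 = 11·1 + 0
Back-substitute:
1 = 12 − 11
1 = −35 + 3·12
1 = 3·222 − 19·35
1 = −19·257 + 22·222
1 = 22·19240 − 1647·257
So 257·(-1647) ≡ 1 (mod 19240), hence d ≡ -1647 ≡ 17593 (mod 19240).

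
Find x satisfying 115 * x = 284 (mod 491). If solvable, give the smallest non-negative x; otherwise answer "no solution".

First find gcd(115, 491):
491 = 4×115 + 31
115 = 3×31 + 22
31 = 1×22 + 9
22 = 2×9 + 4
9 = 2×4 + 1
4 = 4×1 + 0
gcd = 1, so a unique solution mod 491 exists.
Back-substitute for the Bézout coefficients:
1 = 9 − 2·4
1 = −2·22 + 5·9
1 = 5·31 − 7·22
1 = −7·115 + 26·31
1 = 26·491 − 111·115
So 115·(-111) ≡ 1 (mod 491), giving 115⁻¹ ≡ 380.
x ≡ 115⁻¹·284 ≡ 380·284 ≡ 391 (mod 491).

391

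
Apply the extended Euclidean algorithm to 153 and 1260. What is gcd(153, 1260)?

Repeated division:
1260 = 8×153 + 36
153 = 4×36 + 9
36 = 4×9 + 0
gcd(153, 1260) = 9.
Working backward:
9 = 153 − 4·36
9 = −4·1260 + 33·153
So 9 = (-4)·1260 + (33)·153.

9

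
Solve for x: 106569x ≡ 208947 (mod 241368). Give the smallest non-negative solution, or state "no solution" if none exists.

24635

First find gcd(106569, 241368):
241368 = 2·106569 + 28230
106569 = 3·28230 + 21879
28230 = 1·21879 + 6351
21879 = 3·6351 + 2826
6351 = 2·2826 + 699
2826 = 4·699 + 30
699 = 23·30 + 9
30 = 3·9 + 3
9 = 3·3 + 0
gcd = 3 and 3 | 208947, so solutions exist. Divide through by 3: 35523x ≡ 69649 (mod 80456).
Now find 35523⁻¹ mod 80456:
80456 = 2×35523 + 9410
35523 = 3×9410 + 7293
9410 = 1×7293 + 2117
7293 = 3×2117 + 942
2117 = 2×942 + 233
942 = 4×233 + 10
233 = 23×10 + 3
10 = 3×3 + 1
3 = 3×1 + 0
Back-substitute:
1 = 10 − 3·3
1 = −3·233 + 70·10
1 = 70·942 − 283·233
1 = −283·2117 + 636·942
1 = 636·7293 − 2191·2117
1 = −2191·9410 + 2827·7293
1 = 2827·35523 − 10672·9410
1 = −10672·80456 + 24171·35523
So 35523⁻¹ ≡ 24171 (mod 80456).
Then x ≡ 24171·69649 ≡ 24635 (mod 80456); the smallest non-negative solution is x = 24635.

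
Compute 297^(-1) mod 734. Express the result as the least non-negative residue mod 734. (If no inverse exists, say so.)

gcd(734, 297) by repeated division:
734 = 2·297 + 140
297 = 2·140 + 17
140 = 8·17 + 4
17 = 4·4 + 1
4 = 4·1 + 0
Since gcd(297, 734) = 1, back-substitute to write 1 as a combination:
1 = 17 − 4·4
1 = −4·140 + 33·17
1 = 33·297 − 70·140
1 = −70·734 + 173·297
So 297·173 ≡ 1 (mod 734).

173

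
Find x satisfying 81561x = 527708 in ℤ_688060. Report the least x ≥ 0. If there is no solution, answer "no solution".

First find gcd(81561, 688060):
688060 = 8*81561 + 35572
81561 = 2*35572 + 10417
35572 = 3*10417 + 4321
10417 = 2*4321 + 1775
4321 = 2*1775 + 771
1775 = 2*771 + 233
771 = 3*233 + 72
233 = 3*72 + 17
72 = 4*17 + 4
17 = 4*4 + 1
4 = 4*1 + 0
gcd = 1, so a unique solution mod 688060 exists.
Back-substitute for the Bézout coefficients:
1 = 17 − 4·4
1 = −4·72 + 17·17
1 = 17·233 − 55·72
1 = −55·771 + 182·233
1 = 182·1775 − 419·771
1 = −419·4321 + 1020·1775
1 = 1020·10417 − 2459·4321
1 = −2459·35572 + 8397·10417
1 = 8397·81561 − 19253·35572
1 = −19253·688060 + 162421·81561
So 81561·(162421) ≡ 1 (mod 688060), giving 81561⁻¹ ≡ 162421.
x ≡ 81561⁻¹·527708 ≡ 162421·527708 ≡ 602988 (mod 688060).

602988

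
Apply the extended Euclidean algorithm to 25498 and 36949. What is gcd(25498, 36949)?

Euclidean algorithm:
36949 = 1×25498 + 11451
25498 = 2×11451 + 2596
11451 = 4×2596 + 1067
2596 = 2×1067 + 462
1067 = 2×462 + 143
462 = 3×143 + 33
143 = 4×33 + 11
33 = 3×11 + 0
gcd(25498, 36949) = 11.
Working backward:
11 = 143 − 4·33
11 = −4·462 + 13·143
11 = 13·1067 − 30·462
11 = −30·2596 + 73·1067
11 = 73·11451 − 322·2596
11 = −322·25498 + 717·11451
11 = 717·36949 − 1039·25498
So 11 = (717)·36949 + (-1039)·25498.

11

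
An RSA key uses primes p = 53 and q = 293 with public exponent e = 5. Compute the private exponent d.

φ(n) = (p−1)(q−1) = 52·292 = 15184.
Need d with 5·d ≡ 1 (mod 15184). Apply the extended Euclidean algorithm:
15184 = 3036*5 + 4
5 = 1*4 + 1
4 = 4*1 + 0
Back-substitute:
1 = 5 − 4
1 = −15184 + 3037·5
So 5·3037 ≡ 1 (mod 15184), hence d = 3037.

3037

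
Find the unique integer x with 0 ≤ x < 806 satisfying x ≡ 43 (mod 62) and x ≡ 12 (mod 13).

Write x = 43 + 62·k. Then 62·k ≡ 12 − 43 ≡ 8 (mod 13).
Need 62⁻¹ mod 13. Extended Euclid on (13, 10):
13 = 1×10 + 3
10 = 3×3 + 1
3 = 3×1 + 0
Back-substitute:
1 = 10 − 3·3
1 = −3·13 + 4·10
62⁻¹ ≡ 4 (mod 13), so k ≡ 4·8 ≡ 6 (mod 13).
x = 43 + 62·6 = 415.

415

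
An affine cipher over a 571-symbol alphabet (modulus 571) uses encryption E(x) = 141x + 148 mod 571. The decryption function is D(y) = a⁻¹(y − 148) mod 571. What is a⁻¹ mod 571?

Apply the Euclidean algorithm to 571 and 141:
571 = 4*141 + 7
141 = 20*7 + 1
7 = 7*1 + 0
gcd = 1, so the inverse exists. Back-substitute:
1 = 141 − 20·7
1 = −20·571 + 81·141
So 141·81 ≡ 1 (mod 571).

81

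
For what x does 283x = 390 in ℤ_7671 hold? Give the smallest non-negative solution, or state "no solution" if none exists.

7320

First find gcd(283, 7671):
7671 = 27×283 + 30
283 = 9×30 + 13
30 = 2×13 + 4
13 = 3×4 + 1
4 = 4×1 + 0
gcd = 1, so a unique solution mod 7671 exists.
Back-substitute for the Bézout coefficients:
1 = 13 − 3·4
1 = −3·30 + 7·13
1 = 7·283 − 66·30
1 = −66·7671 + 1789·283
So 283·(1789) ≡ 1 (mod 7671), giving 283⁻¹ ≡ 1789.
x ≡ 283⁻¹·390 ≡ 1789·390 ≡ 7320 (mod 7671).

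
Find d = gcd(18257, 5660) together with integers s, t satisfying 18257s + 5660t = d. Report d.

1

Repeated division:
18257 = 3×5660 + 1277
5660 = 4×1277 + 552
1277 = 2×552 + 173
552 = 3×173 + 33
173 = 5×33 + 8
33 = 4×8 + 1
8 = 8×1 + 0
gcd(18257, 5660) = 1.
Back-substituting:
1 = 33 − 4·8
1 = −4·173 + 21·33
1 = 21·552 − 67·173
1 = −67·1277 + 155·552
1 = 155·5660 − 687·1277
1 = −687·18257 + 2216·5660
So 1 = (-687)·18257 + (2216)·5660.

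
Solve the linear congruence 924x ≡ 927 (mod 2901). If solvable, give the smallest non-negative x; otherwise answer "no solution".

First find gcd(924, 2901):
2901 = 3×924 + 129
924 = 7×129 + 21
129 = 6×21 + 3
21 = 7×3 + 0
gcd = 3 and 3 | 927, so solutions exist. Divide through by 3: 308x ≡ 309 (mod 967).
Now find 308⁻¹ mod 967:
967 = 3·308 + 43
308 = 7·43 + 7
43 = 6·7 + 1
7 = 7·1 + 0
Back-substitute:
1 = 43 − 6·7
1 = −6·308 + 43·43
1 = 43·967 − 135·308
So 308·(-135) ≡ 1 (mod 967), i.e. 308⁻¹ ≡ 832.
Then x ≡ 832·309 ≡ 833 (mod 967); the smallest non-negative solution is x = 833.

833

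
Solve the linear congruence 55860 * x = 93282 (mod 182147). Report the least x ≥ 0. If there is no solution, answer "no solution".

First find gcd(55860, 182147):
182147 = 3*55860 + 14567
55860 = 3*14567 + 12159
14567 = 1*12159 + 2408
12159 = 5*2408 + 119
2408 = 20*119 + 28
119 = 4*28 + 7
28 = 4*7 + 0
gcd = 7 and 7 | 93282, so solutions exist. Divide through by 7: 7980x ≡ 13326 (mod 26021).
Now find 7980⁻¹ mod 26021:
26021 = 3×7980 + 2081
7980 = 3×2081 + 1737
2081 = 1×1737 + 344
1737 = 5×344 + 17
344 = 20×17 + 4
17 = 4×4 + 1
4 = 4×1 + 0
Back-substitute:
1 = 17 − 4·4
1 = −4·344 + 81·17
1 = 81·1737 − 409·344
1 = −409·2081 + 490·1737
1 = 490·7980 − 1879·2081
1 = −1879·26021 + 6127·7980
So 7980⁻¹ ≡ 6127 (mod 26021).
Then x ≡ 6127·13326 ≡ 20525 (mod 26021); the smallest non-negative solution is x = 20525.

20525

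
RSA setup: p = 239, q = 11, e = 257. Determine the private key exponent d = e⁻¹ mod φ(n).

φ(n) = (p−1)(q−1) = 238·10 = 2380.
Need d with 257·d ≡ 1 (mod 2380). Apply the extended Euclidean algorithm:
2380 = 9*257 + 67
257 = 3*67 + 56
67 = 1*56 + 11
56 = 5*11 + 1
11 = 11*1 + 0
Back-substitute:
1 = 56 − 5·11
1 = −5·67 + 6·56
1 = 6·257 − 23·67
1 = −23·2380 + 213·257
So 257·213 ≡ 1 (mod 2380), hence d = 213.

213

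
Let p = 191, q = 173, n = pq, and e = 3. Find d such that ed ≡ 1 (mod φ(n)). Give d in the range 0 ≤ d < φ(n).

φ(n) = (p−1)(q−1) = 190·172 = 32680.
Need d with 3·d ≡ 1 (mod 32680). Apply the extended Euclidean algorithm:
32680 = 10893*3 + 1
3 = 3*1 + 0
Back-substitute:
1 = 32680 − 10893·3
So 3·(-10893) ≡ 1 (mod 32680), hence d ≡ -10893 ≡ 21787 (mod 32680).

21787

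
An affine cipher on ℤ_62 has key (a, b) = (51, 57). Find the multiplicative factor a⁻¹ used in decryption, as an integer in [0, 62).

45

Apply the Euclidean algorithm to 62 and 51:
62 = 1*51 + 11
51 = 4*11 + 7
11 = 1*7 + 4
7 = 1*4 + 3
4 = 1*3 + 1
3 = 3*1 + 0
gcd = 1, so the inverse exists. Back-substitute:
1 = 4 − 3
1 = −7 + 2·4
1 = 2·11 − 3·7
1 = −3·51 + 14·11
1 = 14·62 − 17·51
So 51·(-17) ≡ 1 (mod 62), and -17 ≡ 45 (mod 62).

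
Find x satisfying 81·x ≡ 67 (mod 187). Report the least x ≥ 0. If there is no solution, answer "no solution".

First find gcd(81, 187):
187 = 2×81 + 25
81 = 3×25 + 6
25 = 4×6 + 1
6 = 6×1 + 0
gcd = 1, so a unique solution mod 187 exists.
Back-substitute for the Bézout coefficients:
1 = 25 − 4·6
1 = −4·81 + 13·25
1 = 13·187 − 30·81
So 81·(-30) ≡ 1 (mod 187), giving 81⁻¹ ≡ 157.
x ≡ 81⁻¹·67 ≡ 157·67 ≡ 47 (mod 187).

47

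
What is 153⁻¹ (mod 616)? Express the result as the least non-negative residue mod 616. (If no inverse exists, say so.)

153

Run Euclid on (616, 153):
616 = 4·153 + 4
153 = 38·4 + 1
4 = 4·1 + 0
The gcd is 1. Working backward:
1 = 153 − 38·4
1 = −38·616 + 153·153
So 153·153 ≡ 1 (mod 616).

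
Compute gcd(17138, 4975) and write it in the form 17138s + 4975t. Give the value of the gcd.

Repeated division:
17138 = 3*4975 + 2213
4975 = 2*2213 + 549
2213 = 4*549 + 17
549 = 32*17 + 5
17 = 3*5 + 2
5 = 2*2 + 1
2 = 2*1 + 0
gcd(17138, 4975) = 1.
Back-substituting:
1 = 5 − 2·2
1 = −2·17 + 7·5
1 = 7·549 − 226·17
1 = −226·2213 + 911·549
1 = 911·4975 − 2048·2213
1 = −2048·17138 + 7055·4975
So 1 = (-2048)·17138 + (7055)·4975.

1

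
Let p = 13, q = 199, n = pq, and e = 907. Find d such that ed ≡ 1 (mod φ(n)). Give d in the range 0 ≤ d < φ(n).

427

φ(n) = (p−1)(q−1) = 12·198 = 2376.
Need d with 907·d ≡ 1 (mod 2376). Apply the extended Euclidean algorithm:
2376 = 2*907 + 562
907 = 1*562 + 345
562 = 1*345 + 217
345 = 1*217 + 128
217 = 1*128 + 89
128 = 1*89 + 39
89 = 2*39 + 11
39 = 3*11 + 6
11 = 1*6 + 5
6 = 1*5 + 1
5 = 5*1 + 0
Back-substitute:
1 = 6 − 5
1 = −11 + 2·6
1 = 2·39 − 7·11
1 = −7·89 + 16·39
1 = 16·128 − 23·89
1 = −23·217 + 39·128
1 = 39·345 − 62·217
1 = −62·562 + 101·345
1 = 101·907 − 163·562
1 = −163·2376 + 427·907
So 907·427 ≡ 1 (mod 2376), hence d = 427.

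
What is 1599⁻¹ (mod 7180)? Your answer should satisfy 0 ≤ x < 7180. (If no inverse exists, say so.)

Run Euclid on (7180, 1599):
7180 = 4×1599 + 784
1599 = 2×784 + 31
784 = 25×31 + 9
31 = 3×9 + 4
9 = 2×4 + 1
4 = 4×1 + 0
The gcd is 1. Working backward:
1 = 9 − 2·4
1 = −2·31 + 7·9
1 = 7·784 − 177·31
1 = −177·1599 + 361·784
1 = 361·7180 − 1621·1599
Hence 1599⁻¹ ≡ -1621 ≡ 5559 (mod 7180).

5559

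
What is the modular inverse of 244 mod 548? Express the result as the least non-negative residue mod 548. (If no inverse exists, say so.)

no inverse exists

Euclidean algorithm on 548, 244:
548 = 2*244 + 60
244 = 4*60 + 4
60 = 15*4 + 0
gcd(244, 548) = 4 ≠ 1, so 244 has no multiplicative inverse modulo 548.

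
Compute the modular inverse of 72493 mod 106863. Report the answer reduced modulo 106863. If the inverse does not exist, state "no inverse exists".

40006

gcd(106863, 72493) by repeated division:
106863 = 1×72493 + 34370
72493 = 2×34370 + 3753
34370 = 9×3753 + 593
3753 = 6×593 + 195
593 = 3×195 + 8
195 = 24×8 + 3
8 = 2×3 + 2
3 = 1×2 + 1
2 = 2×1 + 0
gcd = 1, so the inverse exists. Back-substitute:
1 = 3 − 2
1 = −8 + 3·3
1 = 3·195 − 73·8
1 = −73·593 + 222·195
1 = 222·3753 − 1405·593
1 = −1405·34370 + 12867·3753
1 = 12867·72493 − 27139·34370
1 = −27139·106863 + 40006·72493
So 72493·40006 ≡ 1 (mod 106863).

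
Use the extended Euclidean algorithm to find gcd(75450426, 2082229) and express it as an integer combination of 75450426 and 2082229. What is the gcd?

1

Euclidean algorithm:
75450426 = 36*2082229 + 490182
2082229 = 4*490182 + 121501
490182 = 4*121501 + 4178
121501 = 29*4178 + 339
4178 = 12*339 + 110
339 = 3*110 + 9
110 = 12*9 + 2
9 = 4*2 + 1
2 = 2*1 + 0
gcd(75450426, 2082229) = 1.
Express as a combination:
1 = 9 − 4·2
1 = −4·110 + 49·9
1 = 49·339 − 151·110
1 = −151·4178 + 1861·339
1 = 1861·121501 − 54120·4178
1 = −54120·490182 + 218341·121501
1 = 218341·2082229 − 927484·490182
1 = −927484·75450426 + 33607765·2082229
So 1 = (-927484)·75450426 + (33607765)·2082229.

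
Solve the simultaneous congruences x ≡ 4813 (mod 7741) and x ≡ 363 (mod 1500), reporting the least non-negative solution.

Write x = 4813 + 7741·k. Then 7741·k ≡ 363 − 4813 ≡ 50 (mod 1500).
Need 7741⁻¹ mod 1500. Extended Euclid on (1500, 241):
1500 = 6×241 + 54
241 = 4×54 + 25
54 = 2×25 + 4
25 = 6×4 + 1
4 = 4×1 + 0
Back-substitute:
1 = 25 − 6·4
1 = −6·54 + 13·25
1 = 13·241 − 58·54
1 = −58·1500 + 361·241
7741⁻¹ ≡ 361 (mod 1500), so k ≡ 361·50 ≡ 50 (mod 1500).
x = 4813 + 7741·50 = 391863.

391863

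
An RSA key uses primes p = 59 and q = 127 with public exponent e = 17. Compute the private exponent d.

3869

φ(n) = (p−1)(q−1) = 58·126 = 7308.
Need d with 17·d ≡ 1 (mod 7308). Apply the extended Euclidean algorithm:
7308 = 429*17 + 15
17 = 1*15 + 2
15 = 7*2 + 1
2 = 2*1 + 0
Back-substitute:
1 = 15 − 7·2
1 = −7·17 + 8·15
1 = 8·7308 − 3439·17
So 17·(-3439) ≡ 1 (mod 7308), hence d ≡ -3439 ≡ 3869 (mod 7308).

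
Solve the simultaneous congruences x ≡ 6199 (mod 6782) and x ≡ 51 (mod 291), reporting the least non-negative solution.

Write x = 6199 + 6782·k. Then 6782·k ≡ 51 − 6199 ≡ 254 (mod 291).
Need 6782⁻¹ mod 291. Extended Euclid on (291, 89):
291 = 3*89 + 24
89 = 3*24 + 17
24 = 1*17 + 7
17 = 2*7 + 3
7 = 2*3 + 1
3 = 3*1 + 0
Back-substitute:
1 = 7 − 2·3
1 = −2·17 + 5·7
1 = 5·24 − 7·17
1 = −7·89 + 26·24
1 = 26·291 − 85·89
6782⁻¹ ≡ 206 (mod 291), so k ≡ 206·254 ≡ 235 (mod 291).
x = 6199 + 6782·235 = 1599969.

1599969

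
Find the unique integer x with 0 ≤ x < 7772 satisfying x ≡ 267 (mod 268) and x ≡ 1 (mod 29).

5627

Write x = 267 + 268·k. Then 268·k ≡ 1 − 267 ≡ 24 (mod 29).
Need 268⁻¹ mod 29. Extended Euclid on (29, 7):
29 = 4·7 + 1
7 = 7·1 + 0
Back-substitute:
1 = 29 − 4·7
268⁻¹ ≡ 25 (mod 29), so k ≡ 25·24 ≡ 20 (mod 29).
x = 267 + 268·20 = 5627.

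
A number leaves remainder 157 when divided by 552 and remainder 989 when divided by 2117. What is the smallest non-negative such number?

Write x = 157 + 552·k. Then 552·k ≡ 989 − 157 ≡ 832 (mod 2117).
Need 552⁻¹ mod 2117. Extended Euclid on (2117, 552):
2117 = 3·552 + 461
552 = 1·461 + 91
461 = 5·91 + 6
91 = 15·6 + 1
6 = 6·1 + 0
Back-substitute:
1 = 91 − 15·6
1 = −15·461 + 76·91
1 = 76·552 − 91·461
1 = −91·2117 + 349·552
552⁻¹ ≡ 349 (mod 2117), so k ≡ 349·832 ≡ 339 (mod 2117).
x = 157 + 552·339 = 187285.

187285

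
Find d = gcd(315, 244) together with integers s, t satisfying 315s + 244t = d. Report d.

Euclidean algorithm:
315 = 1*244 + 71
244 = 3*71 + 31
71 = 2*31 + 9
31 = 3*9 + 4
9 = 2*4 + 1
4 = 4*1 + 0
gcd(315, 244) = 1.
Express as a combination:
1 = 9 − 2·4
1 = −2·31 + 7·9
1 = 7·71 − 16·31
1 = −16·244 + 55·71
1 = 55·315 − 71·244
So 1 = (55)·315 + (-71)·244.

1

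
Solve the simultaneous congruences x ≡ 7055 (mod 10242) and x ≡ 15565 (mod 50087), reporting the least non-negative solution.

389592251

Write x = 7055 + 10242·k. Then 10242·k ≡ 15565 − 7055 ≡ 8510 (mod 50087).
Need 10242⁻¹ mod 50087. Extended Euclid on (50087, 10242):
50087 = 4·10242 + 9119
10242 = 1·9119 + 1123
9119 = 8·1123 + 135
1123 = 8·135 + 43
135 = 3·43 + 6
43 = 7·6 + 1
6 = 6·1 + 0
Back-substitute:
1 = 43 − 7·6
1 = −7·135 + 22·43
1 = 22·1123 − 183·135
1 = −183·9119 + 1486·1123
1 = 1486·10242 − 1669·9119
1 = −1669·50087 + 8162·10242
10242⁻¹ ≡ 8162 (mod 50087), so k ≡ 8162·8510 ≡ 38038 (mod 50087).
x = 7055 + 10242·38038 = 389592251.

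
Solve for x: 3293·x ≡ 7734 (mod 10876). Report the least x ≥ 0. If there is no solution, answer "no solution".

5442

First find gcd(3293, 10876):
10876 = 3*3293 + 997
3293 = 3*997 + 302
997 = 3*302 + 91
302 = 3*91 + 29
91 = 3*29 + 4
29 = 7*4 + 1
4 = 4*1 + 0
gcd = 1, so a unique solution mod 10876 exists.
Back-substitute for the Bézout coefficients:
1 = 29 − 7·4
1 = −7·91 + 22·29
1 = 22·302 − 73·91
1 = −73·997 + 241·302
1 = 241·3293 − 796·997
1 = −796·10876 + 2629·3293
So 3293·(2629) ≡ 1 (mod 10876), giving 3293⁻¹ ≡ 2629.
x ≡ 3293⁻¹·7734 ≡ 2629·7734 ≡ 5442 (mod 10876).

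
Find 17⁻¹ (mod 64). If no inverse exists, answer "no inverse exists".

Run Euclid on (64, 17):
64 = 3*17 + 13
17 = 1*13 + 4
13 = 3*4 + 1
4 = 4*1 + 0
gcd = 1, so the inverse exists. Back-substitute:
1 = 13 − 3·4
1 = −3·17 + 4·13
1 = 4·64 − 15·17
Hence 17⁻¹ ≡ -15 ≡ 49 (mod 64).

49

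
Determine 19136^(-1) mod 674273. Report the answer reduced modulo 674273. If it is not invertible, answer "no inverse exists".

Extended Euclidean algorithm:
674273 = 35·19136 + 4513
19136 = 4·4513 + 1084
4513 = 4·1084 + 177
1084 = 6·177 + 22
177 = 8·22 + 1
22 = 22·1 + 0
gcd = 1, so the inverse exists. Back-substitute:
1 = 177 − 8·22
1 = −8·1084 + 49·177
1 = 49·4513 − 204·1084
1 = −204·19136 + 865·4513
1 = 865·674273 − 30479·19136
Thus 19136·(-30479) ≡ 1 (mod 674273); reducing, -30479 mod 674273 = 643794.

643794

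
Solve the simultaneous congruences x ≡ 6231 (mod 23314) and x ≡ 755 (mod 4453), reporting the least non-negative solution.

Write x = 6231 + 23314·k. Then 23314·k ≡ 755 − 6231 ≡ 3430 (mod 4453).
Need 23314⁻¹ mod 4453. Extended Euclid on (4453, 1049):
4453 = 4·1049 + 257
1049 = 4·257 + 21
257 = 12·21 + 5
21 = 4·5 + 1
5 = 5·1 + 0
Back-substitute:
1 = 21 − 4·5
1 = −4·257 + 49·21
1 = 49·1049 − 200·257
1 = −200·4453 + 849·1049
23314⁻¹ ≡ 849 (mod 4453), so k ≡ 849·3430 ≡ 4261 (mod 4453).
x = 6231 + 23314·4261 = 99347185.

99347185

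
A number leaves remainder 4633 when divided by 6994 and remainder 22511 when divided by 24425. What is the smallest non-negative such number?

Write x = 4633 + 6994·k. Then 6994·k ≡ 22511 − 4633 ≡ 17878 (mod 24425).
Need 6994⁻¹ mod 24425. Extended Euclid on (24425, 6994):
24425 = 3×6994 + 3443
6994 = 2×3443 + 108
3443 = 31×108 + 95
108 = 1×95 + 13
95 = 7×13 + 4
13 = 3×4 + 1
4 = 4×1 + 0
Back-substitute:
1 = 13 − 3·4
1 = −3·95 + 22·13
1 = 22·108 − 25·95
1 = −25·3443 + 797·108
1 = 797·6994 − 1619·3443
1 = −1619·24425 + 5654·6994
6994⁻¹ ≡ 5654 (mod 24425), so k ≡ 5654·17878 ≡ 11562 (mod 24425).
x = 4633 + 6994·11562 = 80869261.

80869261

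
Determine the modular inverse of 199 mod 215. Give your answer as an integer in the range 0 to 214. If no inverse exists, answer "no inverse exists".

Extended Euclidean algorithm:
215 = 1*199 + 16
199 = 12*16 + 7
16 = 2*7 + 2
7 = 3*2 + 1
2 = 2*1 + 0
Since gcd(199, 215) = 1, back-substitute to write 1 as a combination:
1 = 7 − 3·2
1 = −3·16 + 7·7
1 = 7·199 − 87·16
1 = −87·215 + 94·199
So 199·94 ≡ 1 (mod 215).

94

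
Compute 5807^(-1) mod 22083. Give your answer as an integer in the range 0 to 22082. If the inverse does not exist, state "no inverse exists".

Extended Euclidean algorithm:
22083 = 3×5807 + 4662
5807 = 1×4662 + 1145
4662 = 4×1145 + 82
1145 = 13×82 + 79
82 = 1×79 + 3
79 = 26×3 + 1
3 = 3×1 + 0
The gcd is 1. Working backward:
1 = 79 − 26·3
1 = −26·82 + 27·79
1 = 27·1145 − 377·82
1 = −377·4662 + 1535·1145
1 = 1535·5807 − 1912·4662
1 = −1912·22083 + 7271·5807
So 5807·7271 ≡ 1 (mod 22083).

7271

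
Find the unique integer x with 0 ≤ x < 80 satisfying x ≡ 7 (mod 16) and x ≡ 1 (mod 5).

Write x = 7 + 16·k. Then 16·k ≡ 1 − 7 ≡ 4 (mod 5).
Need 16⁻¹ mod 5. Extended Euclid on (5, 1):
5 = 5·1 + 0
16⁻¹ ≡ 1 (mod 5), so k ≡ 1·4 ≡ 4 (mod 5).
x = 7 + 16·4 = 71.

71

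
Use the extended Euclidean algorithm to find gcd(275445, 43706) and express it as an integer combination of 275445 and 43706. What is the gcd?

1

Apply Euclid's algorithm to 275445 and 43706:
275445 = 6·43706 + 13209
43706 = 3·13209 + 4079
13209 = 3·4079 + 972
4079 = 4·972 + 191
972 = 5·191 + 17
191 = 11·17 + 4
17 = 4·4 + 1
4 = 4·1 + 0
gcd(275445, 43706) = 1.
Express as a combination:
1 = 17 − 4·4
1 = −4·191 + 45·17
1 = 45·972 − 229·191
1 = −229·4079 + 961·972
1 = 961·13209 − 3112·4079
1 = −3112·43706 + 10297·13209
1 = 10297·275445 − 64894·43706
So 1 = (10297)·275445 + (-64894)·43706.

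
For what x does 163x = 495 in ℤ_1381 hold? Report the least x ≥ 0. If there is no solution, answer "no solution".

935

First find gcd(163, 1381):
1381 = 8*163 + 77
163 = 2*77 + 9
77 = 8*9 + 5
9 = 1*5 + 4
5 = 1*4 + 1
4 = 4*1 + 0
gcd = 1, so a unique solution mod 1381 exists.
Back-substitute for the Bézout coefficients:
1 = 5 − 4
1 = −9 + 2·5
1 = 2·77 − 17·9
1 = −17·163 + 36·77
1 = 36·1381 − 305·163
So 163·(-305) ≡ 1 (mod 1381), giving 163⁻¹ ≡ 1076.
x ≡ 163⁻¹·495 ≡ 1076·495 ≡ 935 (mod 1381).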